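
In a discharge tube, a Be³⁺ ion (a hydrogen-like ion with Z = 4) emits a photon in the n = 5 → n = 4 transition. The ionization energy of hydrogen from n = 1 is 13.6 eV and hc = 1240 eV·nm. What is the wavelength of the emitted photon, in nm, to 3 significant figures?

For Z = 4 the level energies scale as Z², so the effective Rydberg energy is 13.6 × 16 = 217.6 eV.
ΔE = 217.6 × (1/4² − 1/5²) = 217.6 × 0.02250 = 4.896 eV.
λ = hc/ΔE = 1240 / 4.896 = 253 nm.

253 nm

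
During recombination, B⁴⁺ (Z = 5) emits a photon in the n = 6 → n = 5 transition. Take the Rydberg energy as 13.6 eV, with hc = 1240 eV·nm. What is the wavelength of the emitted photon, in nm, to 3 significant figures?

298 nm

For Z = 5 the level energies scale as Z², so the effective Rydberg energy is 13.6 × 25 = 340.0 eV.
ΔE = 340.0 × (1/5² − 1/6²) = 340.0 × 0.01222 = 4.156 eV.
λ = hc/ΔE = 1240 / 4.156 = 298 nm.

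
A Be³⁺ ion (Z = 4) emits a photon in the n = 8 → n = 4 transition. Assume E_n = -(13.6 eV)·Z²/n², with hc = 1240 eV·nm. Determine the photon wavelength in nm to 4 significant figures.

For Z = 4 the level energies scale as Z², so the effective Rydberg energy is 13.6 × 16 = 217.6 eV.
ΔE = 217.6 × (1/4² − 1/8²) = 217.6 × 0.04688 = 10.20 eV.
λ = hc/ΔE = 1240 / 10.20 = 121.6 nm.

121.6 nm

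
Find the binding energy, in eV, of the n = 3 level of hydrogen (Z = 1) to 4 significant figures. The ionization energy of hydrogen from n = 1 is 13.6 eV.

E_3 = −13.60/9 = −1.511 eV, so ionization (to E = 0) requires 1.511 eV.

1.511 eV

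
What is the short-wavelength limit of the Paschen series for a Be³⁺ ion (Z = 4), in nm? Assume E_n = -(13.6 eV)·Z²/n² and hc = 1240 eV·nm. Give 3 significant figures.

51.3 nm

The Paschen series has lower level n_f = 3; the series limit corresponds to n_i → ∞.
ΔE_max = 13.6 × 16 / 3² = 24.18 eV.
λ_min = 1240 / 24.18 = 51.3 nm.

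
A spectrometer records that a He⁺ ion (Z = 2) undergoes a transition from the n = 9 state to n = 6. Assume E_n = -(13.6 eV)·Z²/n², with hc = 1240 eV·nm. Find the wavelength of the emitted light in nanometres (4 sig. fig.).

1477 nm

For Z = 2 the level energies scale as Z², so the effective Rydberg energy is 13.6 × 4 = 54.40 eV.
ΔE = 54.40 × (1/6² − 1/9²) = 54.40 × 0.01543 = 0.8395 eV.
λ = hc/ΔE = 1240 / 0.8395 = 1477 nm.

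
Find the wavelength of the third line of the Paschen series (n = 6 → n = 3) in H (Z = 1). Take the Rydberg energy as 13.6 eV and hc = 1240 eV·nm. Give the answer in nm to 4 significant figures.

The Paschen series terminates on n_f = 3; the third line has n_i = 3+3 = 6.
ΔE = 13.60 × (1/3² − 1/6²) = 1.133 eV.
λ = 1240 / 1.133 = 1094 nm.

1094 nm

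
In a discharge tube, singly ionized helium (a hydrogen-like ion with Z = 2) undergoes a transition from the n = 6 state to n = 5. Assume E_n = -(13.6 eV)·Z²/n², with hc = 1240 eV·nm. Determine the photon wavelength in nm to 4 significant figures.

1865 nm

For Z = 2 the level energies scale as Z², so the effective Rydberg energy is 13.6 × 4 = 54.40 eV.
ΔE = 54.40 × (1/5² − 1/6²) = 54.40 × 0.01222 = 0.6649 eV.
λ = hc/ΔE = 1240 / 0.6649 = 1865 nm.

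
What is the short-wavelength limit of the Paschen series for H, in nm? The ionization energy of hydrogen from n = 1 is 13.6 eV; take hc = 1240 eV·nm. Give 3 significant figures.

The Paschen series has lower level n_f = 3; the series limit corresponds to n_i → ∞.
ΔE_max = 13.6 × 1 / 3² = 1.511 eV.
λ_min = 1240 / 1.511 = 821 nm.

821 nm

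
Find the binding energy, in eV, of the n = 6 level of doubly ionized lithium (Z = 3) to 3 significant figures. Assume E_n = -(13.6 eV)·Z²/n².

3.40 eV

E_n = −13.6 Z²/n² = −122.4/n² eV for Z = 3.
E_6 = −122.4/36 = −3.40 eV, so ionization (to E = 0) requires 3.40 eV.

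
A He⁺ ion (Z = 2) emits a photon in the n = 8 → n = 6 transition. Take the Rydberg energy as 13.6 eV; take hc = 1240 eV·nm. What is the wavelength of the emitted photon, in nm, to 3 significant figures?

For Z = 2 the level energies scale as Z², so the effective Rydberg energy is 13.6 × 4 = 54.40 eV.
ΔE = 54.40 × (1/6² − 1/8²) = 54.40 × 0.01215 = 0.6611 eV.
λ = hc/ΔE = 1240 / 0.6611 = 1880 nm.

1880 nm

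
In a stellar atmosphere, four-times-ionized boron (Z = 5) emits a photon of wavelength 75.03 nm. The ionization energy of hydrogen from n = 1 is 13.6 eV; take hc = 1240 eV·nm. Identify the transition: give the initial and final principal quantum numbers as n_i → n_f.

The photon energy is ΔE = hc/λ = 1240 / 75.03 = 16.53 eV.
With Z = 5, ΔE = 340.0 × (1/n_f² − 1/n_i²), so 1/n_f² − 1/n_i² = 0.04861.
Trying n_f = 3 gives 1/n_i² = 0.06250, i.e. n_i ≈ 4; this pair matches.

n_i = 4, n_f = 3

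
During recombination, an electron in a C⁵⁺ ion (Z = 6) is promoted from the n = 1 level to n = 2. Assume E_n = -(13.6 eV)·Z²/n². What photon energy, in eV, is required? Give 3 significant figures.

367 eV

The Bohr energies scale as Z², so for Z = 6: E_n = −489.6/n² eV.
E_2 = −489.6/4 = −122.4 eV and E_1 = −489.6/1 = −489.6 eV.
The photon energy is |E_2 − E_1| = 367 eV.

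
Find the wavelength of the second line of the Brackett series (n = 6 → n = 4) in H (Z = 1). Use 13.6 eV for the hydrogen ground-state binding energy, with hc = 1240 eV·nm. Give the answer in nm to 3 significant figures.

2630 nm

The Brackett series terminates on n_f = 4; the second line has n_i = 4+2 = 6.
ΔE = 13.60 × (1/4² − 1/6²) = 0.4722 eV.
λ = 1240 / 0.4722 = 2630 nm.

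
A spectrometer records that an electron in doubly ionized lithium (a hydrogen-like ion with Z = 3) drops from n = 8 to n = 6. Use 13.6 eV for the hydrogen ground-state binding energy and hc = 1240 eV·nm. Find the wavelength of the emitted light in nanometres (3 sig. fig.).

For Z = 3 the level energies scale as Z², so the effective Rydberg energy is 13.6 × 9 = 122.4 eV.
ΔE = 122.4 × (1/6² − 1/8²) = 122.4 × 0.01215 = 1.488 eV.
λ = hc/ΔE = 1240 / 1.488 = 834 nm.

834 nm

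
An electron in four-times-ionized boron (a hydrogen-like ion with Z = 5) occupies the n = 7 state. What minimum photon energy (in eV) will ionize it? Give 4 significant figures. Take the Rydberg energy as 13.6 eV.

E_n = −13.6 Z²/n² = −340.0/n² eV for Z = 5.
E_7 = −340.0/49 = −6.939 eV, so ionization (to E = 0) requires 6.939 eV.

6.939 eV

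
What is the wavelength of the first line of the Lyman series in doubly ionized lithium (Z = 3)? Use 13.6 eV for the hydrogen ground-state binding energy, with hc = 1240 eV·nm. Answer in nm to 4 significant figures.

The Lyman series terminates on n_f = 1; the first line has n_i = 1+1 = 2.
ΔE = 122.4 × (1/1² − 1/2²) = 91.80 eV.
λ = 1240 / 91.80 = 13.51 nm.

13.51 nm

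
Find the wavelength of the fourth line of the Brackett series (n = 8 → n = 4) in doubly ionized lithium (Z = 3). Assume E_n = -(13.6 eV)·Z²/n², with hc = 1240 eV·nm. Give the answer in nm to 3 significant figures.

The Brackett series terminates on n_f = 4; the fourth line has n_i = 4+4 = 8.
ΔE = 122.4 × (1/4² − 1/8²) = 5.738 eV.
λ = 1240 / 5.738 = 216 nm.

216 nm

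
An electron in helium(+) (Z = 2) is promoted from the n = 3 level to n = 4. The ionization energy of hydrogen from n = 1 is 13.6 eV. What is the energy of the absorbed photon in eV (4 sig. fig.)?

2.644 eV

The Bohr energies scale as Z², so for Z = 2: E_n = −54.40/n² eV.
E_4 = −54.40/16 = −3.400 eV and E_3 = −54.40/9 = −6.044 eV.
The photon energy is |E_4 − E_3| = 2.644 eV.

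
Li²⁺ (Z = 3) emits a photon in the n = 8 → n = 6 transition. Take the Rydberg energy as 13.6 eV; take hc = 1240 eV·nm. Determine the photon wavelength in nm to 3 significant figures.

834 nm

For Z = 3 the level energies scale as Z², so the effective Rydberg energy is 13.6 × 9 = 122.4 eV.
ΔE = 122.4 × (1/6² − 1/8²) = 122.4 × 0.01215 = 1.488 eV.
λ = hc/ΔE = 1240 / 1.488 = 834 nm.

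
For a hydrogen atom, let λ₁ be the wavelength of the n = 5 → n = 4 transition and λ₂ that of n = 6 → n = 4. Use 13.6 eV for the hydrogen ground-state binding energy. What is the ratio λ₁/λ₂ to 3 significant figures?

λ ∝ 1/ΔE ∝ 1/(1/n_f² − 1/n_i²), and the Z² and hc factors cancel in the ratio.
λ₁/λ₂ = (1/4² − 1/6²)/(1/4² − 1/5²) = 0.03472/0.02250 = 1.54.

1.54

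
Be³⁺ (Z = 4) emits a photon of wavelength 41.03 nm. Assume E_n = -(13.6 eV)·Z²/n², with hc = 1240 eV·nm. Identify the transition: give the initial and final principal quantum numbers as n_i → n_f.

The photon energy is ΔE = hc/λ = 1240 / 41.03 = 30.22 eV.
With Z = 4, ΔE = 217.6 × (1/n_f² − 1/n_i²), so 1/n_f² − 1/n_i² = 0.1389.
Trying n_f = 2 gives 1/n_i² = 0.1111, i.e. n_i ≈ 3; this pair matches.

n_i = 3, n_f = 2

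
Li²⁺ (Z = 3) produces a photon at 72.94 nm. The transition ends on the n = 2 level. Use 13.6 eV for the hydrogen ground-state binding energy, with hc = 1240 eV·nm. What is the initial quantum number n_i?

n_i = 3

The photon energy is ΔE = hc/λ = 1240 / 72.94 = 17.00 eV.
With Z = 3, ΔE = 122.4 × (1/n_f² − 1/n_i²), so 1/n_f² − 1/n_i² = 0.1389.
With n_f = 2: 1/n_i² = 1/4 − 0.1389 = 0.1111, so n_i ≈ 3.00.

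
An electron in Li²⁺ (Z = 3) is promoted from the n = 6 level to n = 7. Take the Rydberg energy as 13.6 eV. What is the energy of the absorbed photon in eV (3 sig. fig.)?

The Bohr energies scale as Z², so for Z = 3: E_n = −122.4/n² eV.
E_7 = −122.4/49 = −2.498 eV and E_6 = −122.4/36 = −3.400 eV.
The photon energy is |E_7 − E_6| = 0.902 eV.

0.902 eV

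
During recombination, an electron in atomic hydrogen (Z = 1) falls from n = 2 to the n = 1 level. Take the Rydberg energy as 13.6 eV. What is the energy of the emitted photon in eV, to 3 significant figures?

E_2 = −13.60/4 = −3.400 eV and E_1 = −13.60/1 = −13.60 eV.
The photon energy is |E_2 − E_1| = 10.2 eV.

10.2 eV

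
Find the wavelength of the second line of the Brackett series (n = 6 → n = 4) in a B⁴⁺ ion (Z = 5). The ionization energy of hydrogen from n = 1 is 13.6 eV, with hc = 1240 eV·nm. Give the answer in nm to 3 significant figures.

The Brackett series terminates on n_f = 4; the second line has n_i = 4+2 = 6.
ΔE = 340.0 × (1/4² − 1/6²) = 11.81 eV.
λ = 1240 / 11.81 = 105 nm.

105 nm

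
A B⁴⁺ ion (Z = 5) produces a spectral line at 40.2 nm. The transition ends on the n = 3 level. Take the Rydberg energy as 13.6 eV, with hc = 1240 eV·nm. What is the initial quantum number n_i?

The photon energy is ΔE = hc/λ = 1240 / 40.2 = 30.85 eV.
With Z = 5, ΔE = 340.0 × (1/n_f² − 1/n_i²), so 1/n_f² − 1/n_i² = 0.09072.
With n_f = 3: 1/n_i² = 1/9 − 0.09072 = 0.02039, so n_i ≈ 7.00.

n_i = 7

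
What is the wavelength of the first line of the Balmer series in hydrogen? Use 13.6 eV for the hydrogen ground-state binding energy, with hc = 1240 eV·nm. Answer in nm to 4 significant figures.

The Balmer series terminates on n_f = 2; the first line has n_i = 2+1 = 3.
ΔE = 13.60 × (1/2² − 1/3²) = 1.889 eV.
λ = 1240 / 1.889 = 656.5 nm.

656.5 nm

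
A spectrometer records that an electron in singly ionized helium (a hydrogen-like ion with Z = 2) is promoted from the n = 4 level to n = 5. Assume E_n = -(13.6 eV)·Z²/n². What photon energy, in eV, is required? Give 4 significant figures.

1.224 eV

The Bohr energies scale as Z², so for Z = 2: E_n = −54.40/n² eV.
E_5 = −54.40/25 = −2.176 eV and E_4 = −54.40/16 = −3.400 eV.
The photon energy is |E_5 − E_4| = 1.224 eV.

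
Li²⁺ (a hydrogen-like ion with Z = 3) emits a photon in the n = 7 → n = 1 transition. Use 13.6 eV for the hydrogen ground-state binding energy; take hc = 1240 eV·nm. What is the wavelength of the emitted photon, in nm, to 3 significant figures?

For Z = 3 the level energies scale as Z², so the effective Rydberg energy is 13.6 × 9 = 122.4 eV.
ΔE = 122.4 × (1/1² − 1/7²) = 122.4 × 0.9796 = 119.9 eV.
λ = hc/ΔE = 1240 / 119.9 = 10.3 nm.

10.3 nm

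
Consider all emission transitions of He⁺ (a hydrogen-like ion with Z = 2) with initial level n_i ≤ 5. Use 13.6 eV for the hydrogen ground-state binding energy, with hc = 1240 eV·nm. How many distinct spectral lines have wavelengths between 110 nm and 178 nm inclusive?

Enumerate all n_i → n_f pairs with 1 ≤ n_f < n_i ≤ 5 and compute λ = 1240 / [13.6·4·(1/n_f² − 1/n_i²)].
Lines falling in [110, 178] nm: 4→2 (121.6 nm), 3→2 (164.1 nm).

2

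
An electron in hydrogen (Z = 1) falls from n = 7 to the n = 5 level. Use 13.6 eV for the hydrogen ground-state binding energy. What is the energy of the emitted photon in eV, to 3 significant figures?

E_7 = −13.60/49 = −0.2776 eV and E_5 = −13.60/25 = −0.5440 eV.
The photon energy is |E_7 − E_5| = 0.266 eV.

0.266 eV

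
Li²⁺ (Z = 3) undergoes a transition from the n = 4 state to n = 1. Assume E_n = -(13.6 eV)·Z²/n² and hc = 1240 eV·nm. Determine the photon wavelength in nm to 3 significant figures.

10.8 nm

For Z = 3 the level energies scale as Z², so the effective Rydberg energy is 13.6 × 9 = 122.4 eV.
ΔE = 122.4 × (1/1² − 1/4²) = 122.4 × 0.9375 = 114.8 eV.
λ = hc/ΔE = 1240 / 114.8 = 10.8 nm.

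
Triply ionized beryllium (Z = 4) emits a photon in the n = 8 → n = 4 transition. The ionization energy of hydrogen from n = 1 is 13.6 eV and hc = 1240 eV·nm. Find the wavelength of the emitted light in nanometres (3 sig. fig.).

For Z = 4 the level energies scale as Z², so the effective Rydberg energy is 13.6 × 16 = 217.6 eV.
ΔE = 217.6 × (1/4² − 1/8²) = 217.6 × 0.04688 = 10.20 eV.
λ = hc/ΔE = 1240 / 10.20 = 122 nm.

122 nm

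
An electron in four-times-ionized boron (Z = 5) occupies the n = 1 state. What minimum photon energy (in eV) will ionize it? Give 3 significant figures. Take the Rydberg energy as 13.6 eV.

340 eV

E_n = −13.6 Z²/n² = −340.0/n² eV for Z = 5.
E_1 = −340.0/1 = −340 eV, so ionization (to E = 0) requires 340 eV.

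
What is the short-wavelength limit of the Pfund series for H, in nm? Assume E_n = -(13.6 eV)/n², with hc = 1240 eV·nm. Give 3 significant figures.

The Pfund series has lower level n_f = 5; the series limit corresponds to n_i → ∞.
ΔE_max = 13.6 × 1 / 5² = 0.5440 eV.
λ_min = 1240 / 0.5440 = 2280 nm.

2280 nm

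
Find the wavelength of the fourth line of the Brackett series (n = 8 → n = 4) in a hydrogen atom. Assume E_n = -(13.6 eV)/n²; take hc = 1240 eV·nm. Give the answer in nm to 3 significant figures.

1950 nm

The Brackett series terminates on n_f = 4; the fourth line has n_i = 4+4 = 8.
ΔE = 13.60 × (1/4² − 1/8²) = 0.6375 eV.
λ = 1240 / 0.6375 = 1950 nm.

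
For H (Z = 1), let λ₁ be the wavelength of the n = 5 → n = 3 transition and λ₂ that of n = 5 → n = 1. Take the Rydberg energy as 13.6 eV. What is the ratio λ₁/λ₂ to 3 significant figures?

13.5

λ ∝ 1/ΔE ∝ 1/(1/n_f² − 1/n_i²), and the Z² and hc factors cancel in the ratio.
λ₁/λ₂ = (1/1² − 1/5²)/(1/3² − 1/5²) = 0.9600/0.07111 = 13.5.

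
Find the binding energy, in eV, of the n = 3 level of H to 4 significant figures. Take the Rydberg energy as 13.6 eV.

1.511 eV

E_3 = −13.60/9 = −1.511 eV, so ionization (to E = 0) requires 1.511 eV.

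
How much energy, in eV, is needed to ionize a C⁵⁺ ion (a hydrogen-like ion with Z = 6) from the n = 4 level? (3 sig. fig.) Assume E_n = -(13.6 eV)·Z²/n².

E_n = −13.6 Z²/n² = −489.6/n² eV for Z = 6.
E_4 = −489.6/16 = −30.6 eV, so ionization (to E = 0) requires 30.6 eV.

30.6 eV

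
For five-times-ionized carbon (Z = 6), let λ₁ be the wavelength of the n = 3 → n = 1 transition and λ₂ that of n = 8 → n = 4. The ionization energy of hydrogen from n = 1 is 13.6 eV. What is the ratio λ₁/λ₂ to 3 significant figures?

λ ∝ 1/ΔE ∝ 1/(1/n_f² − 1/n_i²), and the Z² and hc factors cancel in the ratio.
λ₁/λ₂ = (1/4² − 1/8²)/(1/1² − 1/3²) = 0.04688/0.8889 = 0.0527.

0.0527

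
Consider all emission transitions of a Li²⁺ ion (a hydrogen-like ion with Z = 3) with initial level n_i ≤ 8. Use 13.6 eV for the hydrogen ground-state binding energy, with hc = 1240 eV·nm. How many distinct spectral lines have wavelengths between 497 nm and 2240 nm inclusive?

5

Enumerate all n_i → n_f pairs with 1 ≤ n_f < n_i ≤ 8 and compute λ = 1240 / [13.6·9·(1/n_f² − 1/n_i²)].
Lines falling in [497, 2240] nm: 7→5 (517.1 nm), 6→5 (828.9 nm), 8→6 (833.6 nm), 7→6 (1375 nm), 8→7 (2118 nm).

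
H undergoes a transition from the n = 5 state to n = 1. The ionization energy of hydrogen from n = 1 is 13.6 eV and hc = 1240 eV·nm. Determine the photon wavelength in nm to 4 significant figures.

94.98 nm

ΔE = 13.60 × (1/1² − 1/5²) = 13.60 × 0.9600 = 13.06 eV.
λ = hc/ΔE = 1240 / 13.06 = 94.98 nm.
This line belongs to the Lyman series.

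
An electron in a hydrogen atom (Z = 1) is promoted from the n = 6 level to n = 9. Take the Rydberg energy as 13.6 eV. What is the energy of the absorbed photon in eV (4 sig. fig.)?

E_9 = −13.60/81 = −0.1679 eV and E_6 = −13.60/36 = −0.3778 eV.
The photon energy is |E_9 − E_6| = 0.2099 eV.

0.2099 eV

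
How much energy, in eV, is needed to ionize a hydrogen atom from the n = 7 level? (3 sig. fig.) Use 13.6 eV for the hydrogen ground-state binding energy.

0.278 eV

E_7 = −13.60/49 = −0.278 eV, so ionization (to E = 0) requires 0.278 eV.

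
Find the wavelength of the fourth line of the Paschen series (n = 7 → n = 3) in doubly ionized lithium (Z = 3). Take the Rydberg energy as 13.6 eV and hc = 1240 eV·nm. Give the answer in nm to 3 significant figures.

112 nm

The Paschen series terminates on n_f = 3; the fourth line has n_i = 3+4 = 7.
ΔE = 122.4 × (1/3² − 1/7²) = 11.10 eV.
λ = 1240 / 11.10 = 112 nm.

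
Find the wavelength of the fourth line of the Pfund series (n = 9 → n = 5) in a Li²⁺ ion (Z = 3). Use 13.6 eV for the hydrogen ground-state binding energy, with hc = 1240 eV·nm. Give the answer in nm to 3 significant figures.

366 nm

The Pfund series terminates on n_f = 5; the fourth line has n_i = 5+4 = 9.
ΔE = 122.4 × (1/5² − 1/9²) = 3.385 eV.
λ = 1240 / 3.385 = 366 nm.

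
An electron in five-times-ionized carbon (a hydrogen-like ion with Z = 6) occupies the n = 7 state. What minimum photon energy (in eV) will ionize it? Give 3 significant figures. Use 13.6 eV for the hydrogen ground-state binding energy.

E_n = −13.6 Z²/n² = −489.6/n² eV for Z = 6.
E_7 = −489.6/49 = −9.99 eV, so ionization (to E = 0) requires 9.99 eV.

9.99 eV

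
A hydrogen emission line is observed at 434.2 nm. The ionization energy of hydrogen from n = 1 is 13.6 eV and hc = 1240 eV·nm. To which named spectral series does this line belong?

Balmer

ΔE = 1240/434.2 = 2.856 eV.
This matches 13.6 × (1/2² − 1/5²), so n_f = 2: the Balmer series.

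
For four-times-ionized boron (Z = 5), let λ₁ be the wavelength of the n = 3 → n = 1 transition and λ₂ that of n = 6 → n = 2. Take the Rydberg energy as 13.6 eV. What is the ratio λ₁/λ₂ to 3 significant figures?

0.250

λ ∝ 1/ΔE ∝ 1/(1/n_f² − 1/n_i²), and the Z² and hc factors cancel in the ratio.
λ₁/λ₂ = (1/2² − 1/6²)/(1/1² − 1/3²) = 0.2222/0.8889 = 0.250.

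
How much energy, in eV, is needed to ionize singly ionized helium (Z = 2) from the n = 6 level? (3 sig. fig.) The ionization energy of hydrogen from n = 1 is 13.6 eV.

E_n = −13.6 Z²/n² = −54.40/n² eV for Z = 2.
E_6 = −54.40/36 = −1.51 eV, so ionization (to E = 0) requires 1.51 eV.

1.51 eV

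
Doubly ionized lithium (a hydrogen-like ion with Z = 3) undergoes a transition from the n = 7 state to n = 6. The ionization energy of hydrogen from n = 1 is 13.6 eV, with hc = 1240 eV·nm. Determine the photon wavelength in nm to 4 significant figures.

1375 nm

For Z = 3 the level energies scale as Z², so the effective Rydberg energy is 13.6 × 9 = 122.4 eV.
ΔE = 122.4 × (1/6² − 1/7²) = 122.4 × 0.007370 = 0.9020 eV.
λ = hc/ΔE = 1240 / 0.9020 = 1375 nm.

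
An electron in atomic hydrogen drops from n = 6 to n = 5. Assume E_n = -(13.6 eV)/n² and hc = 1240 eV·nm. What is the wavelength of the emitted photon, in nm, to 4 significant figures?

ΔE = 13.60 × (1/5² − 1/6²) = 13.60 × 0.01222 = 0.1662 eV.
λ = hc/ΔE = 1240 / 0.1662 = 7460 nm.
This line belongs to the Pfund series.

7460 nm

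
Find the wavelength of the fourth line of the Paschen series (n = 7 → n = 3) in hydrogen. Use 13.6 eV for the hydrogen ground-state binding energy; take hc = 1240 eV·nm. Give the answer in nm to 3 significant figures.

The Paschen series terminates on n_f = 3; the fourth line has n_i = 3+4 = 7.
ΔE = 13.60 × (1/3² − 1/7²) = 1.234 eV.
λ = 1240 / 1.234 = 1010 nm.

1010 nm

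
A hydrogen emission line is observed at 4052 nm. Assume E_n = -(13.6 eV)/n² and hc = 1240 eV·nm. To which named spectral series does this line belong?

Brackett

ΔE = 1240/4052 = 0.3060 eV.
This matches 13.6 × (1/4² − 1/5²), so n_f = 4: the Brackett series.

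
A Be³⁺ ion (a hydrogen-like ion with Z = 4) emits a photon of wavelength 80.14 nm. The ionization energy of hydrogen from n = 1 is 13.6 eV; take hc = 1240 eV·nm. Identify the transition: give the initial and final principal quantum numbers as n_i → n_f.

n_i = 5, n_f = 3

The photon energy is ΔE = hc/λ = 1240 / 80.14 = 15.47 eV.
With Z = 4, ΔE = 217.6 × (1/n_f² − 1/n_i²), so 1/n_f² − 1/n_i² = 0.07111.
Trying n_f = 3 gives 1/n_i² = 0.04000, i.e. n_i ≈ 5; this pair matches.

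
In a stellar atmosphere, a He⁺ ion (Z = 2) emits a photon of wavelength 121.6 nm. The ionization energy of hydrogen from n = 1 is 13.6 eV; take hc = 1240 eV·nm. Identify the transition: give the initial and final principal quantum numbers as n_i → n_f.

The photon energy is ΔE = hc/λ = 1240 / 121.6 = 10.20 eV.
With Z = 2, ΔE = 54.40 × (1/n_f² − 1/n_i²), so 1/n_f² − 1/n_i² = 0.1875.
Trying n_f = 2 gives 1/n_i² = 0.06255, i.e. n_i ≈ 4; this pair matches.

n_i = 4, n_f = 2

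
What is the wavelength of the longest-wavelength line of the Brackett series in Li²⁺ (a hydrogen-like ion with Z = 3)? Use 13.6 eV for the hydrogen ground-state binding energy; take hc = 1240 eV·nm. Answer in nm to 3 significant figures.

450 nm

The Brackett series terminates on n_f = 4; the first line has n_i = 4+1 = 5.
ΔE = 122.4 × (1/4² − 1/5²) = 2.754 eV.
λ = 1240 / 2.754 = 450 nm.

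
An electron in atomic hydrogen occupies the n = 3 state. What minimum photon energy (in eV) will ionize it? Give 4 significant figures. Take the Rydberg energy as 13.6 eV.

1.511 eV

E_3 = −13.60/9 = −1.511 eV, so ionization (to E = 0) requires 1.511 eV.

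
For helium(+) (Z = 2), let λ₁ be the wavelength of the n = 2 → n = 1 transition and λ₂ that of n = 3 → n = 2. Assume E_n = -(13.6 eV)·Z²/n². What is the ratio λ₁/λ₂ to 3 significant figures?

0.185

λ ∝ 1/ΔE ∝ 1/(1/n_f² − 1/n_i²), and the Z² and hc factors cancel in the ratio.
λ₁/λ₂ = (1/2² − 1/3²)/(1/1² − 1/2²) = 0.1389/0.7500 = 0.185.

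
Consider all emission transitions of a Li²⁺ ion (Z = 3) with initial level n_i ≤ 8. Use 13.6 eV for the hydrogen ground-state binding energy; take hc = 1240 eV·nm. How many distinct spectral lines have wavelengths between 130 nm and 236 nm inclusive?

Enumerate all n_i → n_f pairs with 1 ≤ n_f < n_i ≤ 8 and compute λ = 1240 / [13.6·9·(1/n_f² − 1/n_i²)].
Lines falling in [130, 236] nm: 5→3 (142.5 nm), 4→3 (208.4 nm), 8→4 (216.1 nm).

3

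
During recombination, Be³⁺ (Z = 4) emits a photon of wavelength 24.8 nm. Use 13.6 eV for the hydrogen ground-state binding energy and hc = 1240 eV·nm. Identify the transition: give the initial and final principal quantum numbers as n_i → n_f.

The photon energy is ΔE = hc/λ = 1240 / 24.8 = 50.00 eV.
With Z = 4, ΔE = 217.6 × (1/n_f² − 1/n_i²), so 1/n_f² − 1/n_i² = 0.2298.
Trying n_f = 2 gives 1/n_i² = 0.02022, i.e. n_i ≈ 7; this pair matches.

n_i = 7, n_f = 2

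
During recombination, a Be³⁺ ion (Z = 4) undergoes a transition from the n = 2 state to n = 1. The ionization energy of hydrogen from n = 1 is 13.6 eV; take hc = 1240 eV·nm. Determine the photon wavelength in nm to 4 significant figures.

For Z = 4 the level energies scale as Z², so the effective Rydberg energy is 13.6 × 16 = 217.6 eV.
ΔE = 217.6 × (1/1² − 1/2²) = 217.6 × 0.7500 = 163.2 eV.
λ = hc/ΔE = 1240 / 163.2 = 7.598 nm.

7.598 nm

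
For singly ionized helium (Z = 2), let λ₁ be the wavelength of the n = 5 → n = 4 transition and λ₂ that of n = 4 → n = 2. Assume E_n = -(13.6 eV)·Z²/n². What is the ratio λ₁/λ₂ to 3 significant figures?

8.33

λ ∝ 1/ΔE ∝ 1/(1/n_f² − 1/n_i²), and the Z² and hc factors cancel in the ratio.
λ₁/λ₂ = (1/2² − 1/4²)/(1/4² − 1/5²) = 0.1875/0.02250 = 8.33.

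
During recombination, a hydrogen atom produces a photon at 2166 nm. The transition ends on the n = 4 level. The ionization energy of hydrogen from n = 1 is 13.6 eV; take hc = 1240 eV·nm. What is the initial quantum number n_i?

n_i = 7

The photon energy is ΔE = hc/λ = 1240 / 2166 = 0.5725 eV.
With Z = 1, ΔE = 13.60 × (1/n_f² − 1/n_i²), so 1/n_f² − 1/n_i² = 0.04209.
With n_f = 4: 1/n_i² = 1/16 − 0.04209 = 0.02041, so n_i ≈ 7.00.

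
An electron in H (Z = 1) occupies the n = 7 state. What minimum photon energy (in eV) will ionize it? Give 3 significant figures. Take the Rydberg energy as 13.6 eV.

0.278 eV

E_7 = −13.60/49 = −0.278 eV, so ionization (to E = 0) requires 0.278 eV.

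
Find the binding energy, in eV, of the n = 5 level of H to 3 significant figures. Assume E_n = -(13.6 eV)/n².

0.544 eV

E_5 = −13.60/25 = −0.544 eV, so ionization (to E = 0) requires 0.544 eV.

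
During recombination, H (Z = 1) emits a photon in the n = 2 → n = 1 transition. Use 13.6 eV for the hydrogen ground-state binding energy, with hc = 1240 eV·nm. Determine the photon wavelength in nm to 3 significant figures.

ΔE = 13.60 × (1/1² − 1/2²) = 13.60 × 0.7500 = 10.20 eV.
λ = hc/ΔE = 1240 / 10.20 = 122 nm.

122 nm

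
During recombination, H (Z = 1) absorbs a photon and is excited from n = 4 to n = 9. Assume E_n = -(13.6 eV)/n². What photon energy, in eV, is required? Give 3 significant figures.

E_9 = −13.60/81 = −0.1679 eV and E_4 = −13.60/16 = −0.8500 eV.
The photon energy is |E_9 − E_4| = 0.682 eV.

0.682 eV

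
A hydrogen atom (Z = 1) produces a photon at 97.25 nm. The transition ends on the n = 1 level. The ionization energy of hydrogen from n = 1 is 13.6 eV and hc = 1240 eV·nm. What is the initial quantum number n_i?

n_i = 4

The photon energy is ΔE = hc/λ = 1240 / 97.25 = 12.75 eV.
With Z = 1, ΔE = 13.60 × (1/n_f² − 1/n_i²), so 1/n_f² − 1/n_i² = 0.9375.
With n_f = 1: 1/n_i² = 1/1 − 0.9375 = 0.06245, so n_i ≈ 4.00.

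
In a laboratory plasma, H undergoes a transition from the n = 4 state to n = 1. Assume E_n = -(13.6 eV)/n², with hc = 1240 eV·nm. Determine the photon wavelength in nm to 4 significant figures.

97.25 nm

ΔE = 13.60 × (1/1² − 1/4²) = 13.60 × 0.9375 = 12.75 eV.
λ = hc/ΔE = 1240 / 12.75 = 97.25 nm.
This line belongs to the Lyman series.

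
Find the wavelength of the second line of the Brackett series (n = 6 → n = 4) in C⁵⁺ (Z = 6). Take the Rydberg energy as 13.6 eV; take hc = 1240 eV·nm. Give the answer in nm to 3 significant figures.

72.9 nm

The Brackett series terminates on n_f = 4; the second line has n_i = 4+2 = 6.
ΔE = 489.6 × (1/4² − 1/6²) = 17.00 eV.
λ = 1240 / 17.00 = 72.9 nm.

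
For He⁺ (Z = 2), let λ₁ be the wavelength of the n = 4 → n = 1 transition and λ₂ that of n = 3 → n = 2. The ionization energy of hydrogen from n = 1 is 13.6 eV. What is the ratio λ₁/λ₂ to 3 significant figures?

λ ∝ 1/ΔE ∝ 1/(1/n_f² − 1/n_i²), and the Z² and hc factors cancel in the ratio.
λ₁/λ₂ = (1/2² − 1/3²)/(1/1² − 1/4²) = 0.1389/0.9375 = 0.148.

0.148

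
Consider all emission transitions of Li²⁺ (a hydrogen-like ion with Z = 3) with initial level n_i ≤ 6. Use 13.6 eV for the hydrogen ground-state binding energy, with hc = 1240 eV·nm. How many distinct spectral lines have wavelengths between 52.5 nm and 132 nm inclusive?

3

Enumerate all n_i → n_f pairs with 1 ≤ n_f < n_i ≤ 6 and compute λ = 1240 / [13.6·9·(1/n_f² − 1/n_i²)].
Lines falling in [52.5, 132] nm: 4→2 (54.03 nm), 3→2 (72.94 nm), 6→3 (121.6 nm).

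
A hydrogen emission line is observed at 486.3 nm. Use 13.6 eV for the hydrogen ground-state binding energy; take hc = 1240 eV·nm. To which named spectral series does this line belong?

ΔE = 1240/486.3 = 2.550 eV.
This matches 13.6 × (1/2² − 1/4²), so n_f = 2: the Balmer series.

Balmer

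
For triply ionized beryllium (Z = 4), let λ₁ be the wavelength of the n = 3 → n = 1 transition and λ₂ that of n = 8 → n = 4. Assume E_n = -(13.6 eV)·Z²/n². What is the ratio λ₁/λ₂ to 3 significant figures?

λ ∝ 1/ΔE ∝ 1/(1/n_f² − 1/n_i²), and the Z² and hc factors cancel in the ratio.
λ₁/λ₂ = (1/4² − 1/8²)/(1/1² − 1/3²) = 0.04688/0.8889 = 0.0527.

0.0527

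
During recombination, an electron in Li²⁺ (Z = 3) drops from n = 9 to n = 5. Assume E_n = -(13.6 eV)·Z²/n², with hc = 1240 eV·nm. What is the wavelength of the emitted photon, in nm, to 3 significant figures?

For Z = 3 the level energies scale as Z², so the effective Rydberg energy is 13.6 × 9 = 122.4 eV.
ΔE = 122.4 × (1/5² − 1/9²) = 122.4 × 0.02765 = 3.385 eV.
λ = hc/ΔE = 1240 / 3.385 = 366 nm.

366 nm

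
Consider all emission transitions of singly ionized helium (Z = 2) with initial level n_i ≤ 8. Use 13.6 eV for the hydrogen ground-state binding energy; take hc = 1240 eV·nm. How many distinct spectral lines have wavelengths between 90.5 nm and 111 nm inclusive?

4

Enumerate all n_i → n_f pairs with 1 ≤ n_f < n_i ≤ 8 and compute λ = 1240 / [13.6·4·(1/n_f² − 1/n_i²)].
Lines falling in [90.5, 111] nm: 8→2 (97.25 nm), 7→2 (99.28 nm), 6→2 (102.6 nm), 5→2 (108.5 nm).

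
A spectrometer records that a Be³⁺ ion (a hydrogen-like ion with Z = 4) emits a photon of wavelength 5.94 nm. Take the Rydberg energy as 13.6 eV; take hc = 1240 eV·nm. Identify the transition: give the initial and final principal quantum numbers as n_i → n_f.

n_i = 5, n_f = 1

The photon energy is ΔE = hc/λ = 1240 / 5.94 = 208.8 eV.
With Z = 4, ΔE = 217.6 × (1/n_f² − 1/n_i²), so 1/n_f² − 1/n_i² = 0.9593.
Trying n_f = 1 gives 1/n_i² = 0.04065, i.e. n_i ≈ 5; this pair matches.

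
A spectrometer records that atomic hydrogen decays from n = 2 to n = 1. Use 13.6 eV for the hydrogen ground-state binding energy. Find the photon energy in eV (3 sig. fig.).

10.2 eV

E_2 = −13.60/4 = −3.400 eV and E_1 = −13.60/1 = −13.60 eV.
The photon energy is |E_2 − E_1| = 10.2 eV.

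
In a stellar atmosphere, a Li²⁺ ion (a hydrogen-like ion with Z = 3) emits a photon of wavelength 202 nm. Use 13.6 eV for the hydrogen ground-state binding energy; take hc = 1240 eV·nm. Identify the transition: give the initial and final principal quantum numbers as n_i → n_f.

The photon energy is ΔE = hc/λ = 1240 / 202 = 6.139 eV.
With Z = 3, ΔE = 122.4 × (1/n_f² − 1/n_i²), so 1/n_f² − 1/n_i² = 0.05015.
Trying n_f = 4 gives 1/n_i² = 0.01235, i.e. n_i ≈ 9; this pair matches.

n_i = 9, n_f = 4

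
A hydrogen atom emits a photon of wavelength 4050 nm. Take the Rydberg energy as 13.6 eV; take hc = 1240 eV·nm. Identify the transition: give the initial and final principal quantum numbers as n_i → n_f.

The photon energy is ΔE = hc/λ = 1240 / 4050 = 0.3062 eV.
With Z = 1, ΔE = 13.60 × (1/n_f² − 1/n_i²), so 1/n_f² − 1/n_i² = 0.02251.
Trying n_f = 4 gives 1/n_i² = 0.03999, i.e. n_i ≈ 5; this pair matches.

n_i = 5, n_f = 4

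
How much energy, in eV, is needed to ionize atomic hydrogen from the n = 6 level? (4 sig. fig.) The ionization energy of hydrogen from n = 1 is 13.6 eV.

0.3778 eV

E_6 = −13.60/36 = −0.3778 eV, so ionization (to E = 0) requires 0.3778 eV.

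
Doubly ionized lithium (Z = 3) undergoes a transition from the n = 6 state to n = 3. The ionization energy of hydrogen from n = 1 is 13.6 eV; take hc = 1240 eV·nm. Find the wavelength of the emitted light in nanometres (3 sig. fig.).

122 nm

For Z = 3 the level energies scale as Z², so the effective Rydberg energy is 13.6 × 9 = 122.4 eV.
ΔE = 122.4 × (1/3² − 1/6²) = 122.4 × 0.08333 = 10.20 eV.
λ = hc/ΔE = 1240 / 10.20 = 122 nm.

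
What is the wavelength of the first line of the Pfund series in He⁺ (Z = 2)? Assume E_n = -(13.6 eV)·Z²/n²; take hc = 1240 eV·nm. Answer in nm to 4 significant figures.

The Pfund series terminates on n_f = 5; the first line has n_i = 5+1 = 6.
ΔE = 54.40 × (1/5² − 1/6²) = 0.6649 eV.
λ = 1240 / 0.6649 = 1865 nm.

1865 nm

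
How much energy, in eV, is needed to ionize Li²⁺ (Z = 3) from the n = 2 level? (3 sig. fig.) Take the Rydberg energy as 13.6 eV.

E_n = −13.6 Z²/n² = −122.4/n² eV for Z = 3.
E_2 = −122.4/4 = −30.6 eV, so ionization (to E = 0) requires 30.6 eV.

30.6 eV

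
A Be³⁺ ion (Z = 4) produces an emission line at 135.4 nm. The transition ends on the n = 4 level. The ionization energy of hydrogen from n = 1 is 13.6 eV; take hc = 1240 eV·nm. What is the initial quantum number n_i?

n_i = 7

The photon energy is ΔE = hc/λ = 1240 / 135.4 = 9.158 eV.
With Z = 4, ΔE = 217.6 × (1/n_f² − 1/n_i²), so 1/n_f² − 1/n_i² = 0.04209.
With n_f = 4: 1/n_i² = 1/16 − 0.04209 = 0.02041, so n_i ≈ 7.00.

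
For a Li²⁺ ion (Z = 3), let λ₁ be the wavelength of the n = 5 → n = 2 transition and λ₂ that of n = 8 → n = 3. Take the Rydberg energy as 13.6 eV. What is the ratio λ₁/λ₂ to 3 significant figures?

0.455

λ ∝ 1/ΔE ∝ 1/(1/n_f² − 1/n_i²), and the Z² and hc factors cancel in the ratio.
λ₁/λ₂ = (1/3² − 1/8²)/(1/2² − 1/5²) = 0.09549/0.2100 = 0.455.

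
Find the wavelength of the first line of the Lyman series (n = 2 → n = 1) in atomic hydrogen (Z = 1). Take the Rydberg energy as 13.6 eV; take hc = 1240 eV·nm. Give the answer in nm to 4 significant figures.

The Lyman series terminates on n_f = 1; the first line has n_i = 1+1 = 2.
ΔE = 13.60 × (1/1² − 1/2²) = 10.20 eV.
λ = 1240 / 10.20 = 121.6 nm.

121.6 nm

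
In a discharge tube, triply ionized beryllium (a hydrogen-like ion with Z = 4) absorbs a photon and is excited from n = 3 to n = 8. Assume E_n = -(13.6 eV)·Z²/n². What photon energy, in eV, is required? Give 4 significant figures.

20.78 eV

The Bohr energies scale as Z², so for Z = 4: E_n = −217.6/n² eV.
E_8 = −217.6/64 = −3.400 eV and E_3 = −217.6/9 = −24.18 eV.
The photon energy is |E_8 − E_3| = 20.78 eV.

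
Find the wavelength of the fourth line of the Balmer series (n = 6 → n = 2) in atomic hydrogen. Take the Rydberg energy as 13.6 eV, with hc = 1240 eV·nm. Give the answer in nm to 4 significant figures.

410.3 nm

The Balmer series terminates on n_f = 2; the fourth line has n_i = 2+4 = 6.
ΔE = 13.60 × (1/2² − 1/6²) = 3.022 eV.
λ = 1240 / 3.022 = 410.3 nm.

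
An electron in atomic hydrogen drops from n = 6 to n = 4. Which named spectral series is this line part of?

Brackett

The series is set by the lower level: n_f = 4 is the Brackett series.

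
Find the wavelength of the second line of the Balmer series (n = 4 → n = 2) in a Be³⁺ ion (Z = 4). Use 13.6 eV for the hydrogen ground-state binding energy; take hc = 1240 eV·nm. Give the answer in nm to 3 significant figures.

The Balmer series terminates on n_f = 2; the second line has n_i = 2+2 = 4.
ΔE = 217.6 × (1/2² − 1/4²) = 40.80 eV.
λ = 1240 / 40.80 = 30.4 nm.

30.4 nm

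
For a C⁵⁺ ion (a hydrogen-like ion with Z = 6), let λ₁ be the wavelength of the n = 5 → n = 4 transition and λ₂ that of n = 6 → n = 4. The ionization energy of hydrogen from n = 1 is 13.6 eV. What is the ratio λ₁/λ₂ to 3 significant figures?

1.54

λ ∝ 1/ΔE ∝ 1/(1/n_f² − 1/n_i²), and the Z² and hc factors cancel in the ratio.
λ₁/λ₂ = (1/4² − 1/6²)/(1/4² − 1/5²) = 0.03472/0.02250 = 1.54.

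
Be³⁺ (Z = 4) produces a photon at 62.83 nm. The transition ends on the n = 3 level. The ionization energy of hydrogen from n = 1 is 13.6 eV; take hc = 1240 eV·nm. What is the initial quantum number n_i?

n_i = 7

The photon energy is ΔE = hc/λ = 1240 / 62.83 = 19.74 eV.
With Z = 4, ΔE = 217.6 × (1/n_f² − 1/n_i²), so 1/n_f² − 1/n_i² = 0.09070.
With n_f = 3: 1/n_i² = 1/9 − 0.09070 = 0.02041, so n_i ≈ 7.00.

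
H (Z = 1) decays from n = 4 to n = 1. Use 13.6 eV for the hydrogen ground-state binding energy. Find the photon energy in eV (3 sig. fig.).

12.8 eV

E_4 = −13.60/16 = −0.8500 eV and E_1 = −13.60/1 = −13.60 eV.
The photon energy is |E_4 − E_1| = 12.8 eV.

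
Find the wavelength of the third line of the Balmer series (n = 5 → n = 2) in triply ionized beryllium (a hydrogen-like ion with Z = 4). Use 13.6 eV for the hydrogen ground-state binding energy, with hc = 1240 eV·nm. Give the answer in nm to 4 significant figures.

27.14 nm

The Balmer series terminates on n_f = 2; the third line has n_i = 2+3 = 5.
ΔE = 217.6 × (1/2² − 1/5²) = 45.70 eV.
λ = 1240 / 45.70 = 27.14 nm.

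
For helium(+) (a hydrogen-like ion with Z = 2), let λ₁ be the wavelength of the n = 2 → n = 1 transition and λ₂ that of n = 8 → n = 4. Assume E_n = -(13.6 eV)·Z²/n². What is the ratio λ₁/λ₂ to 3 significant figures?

λ ∝ 1/ΔE ∝ 1/(1/n_f² − 1/n_i²), and the Z² and hc factors cancel in the ratio.
λ₁/λ₂ = (1/4² − 1/8²)/(1/1² − 1/2²) = 0.04688/0.7500 = 0.0625.

0.0625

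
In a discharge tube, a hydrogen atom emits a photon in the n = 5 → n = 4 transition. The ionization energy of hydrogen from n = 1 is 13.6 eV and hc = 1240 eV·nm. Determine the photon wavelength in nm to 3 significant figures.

ΔE = 13.60 × (1/4² − 1/5²) = 13.60 × 0.02250 = 0.3060 eV.
λ = hc/ΔE = 1240 / 0.3060 = 4050 nm.
This line belongs to the Brackett series.

4050 nm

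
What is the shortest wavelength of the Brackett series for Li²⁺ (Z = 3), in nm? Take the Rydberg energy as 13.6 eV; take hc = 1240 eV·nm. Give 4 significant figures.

The Brackett series has lower level n_f = 4; the series limit corresponds to n_i → ∞.
ΔE_max = 13.6 × 9 / 4² = 7.650 eV.
λ_min = 1240 / 7.650 = 162.1 nm.

162.1 nm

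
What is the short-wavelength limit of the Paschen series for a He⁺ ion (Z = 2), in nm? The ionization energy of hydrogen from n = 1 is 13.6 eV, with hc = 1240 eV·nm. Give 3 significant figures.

The Paschen series has lower level n_f = 3; the series limit corresponds to n_i → ∞.
ΔE_max = 13.6 × 4 / 3² = 6.044 eV.
λ_min = 1240 / 6.044 = 205 nm.

205 nm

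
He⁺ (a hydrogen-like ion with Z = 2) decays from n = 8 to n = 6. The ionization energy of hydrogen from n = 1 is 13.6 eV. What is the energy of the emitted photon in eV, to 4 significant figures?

0.6611 eV

The Bohr energies scale as Z², so for Z = 2: E_n = −54.40/n² eV.
E_8 = −54.40/64 = −0.8500 eV and E_6 = −54.40/36 = −1.511 eV.
The photon energy is |E_8 − E_6| = 0.6611 eV.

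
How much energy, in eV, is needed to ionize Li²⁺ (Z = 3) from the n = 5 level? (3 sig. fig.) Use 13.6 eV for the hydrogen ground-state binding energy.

E_n = −13.6 Z²/n² = −122.4/n² eV for Z = 3.
E_5 = −122.4/25 = −4.90 eV, so ionization (to E = 0) requires 4.90 eV.

4.90 eV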